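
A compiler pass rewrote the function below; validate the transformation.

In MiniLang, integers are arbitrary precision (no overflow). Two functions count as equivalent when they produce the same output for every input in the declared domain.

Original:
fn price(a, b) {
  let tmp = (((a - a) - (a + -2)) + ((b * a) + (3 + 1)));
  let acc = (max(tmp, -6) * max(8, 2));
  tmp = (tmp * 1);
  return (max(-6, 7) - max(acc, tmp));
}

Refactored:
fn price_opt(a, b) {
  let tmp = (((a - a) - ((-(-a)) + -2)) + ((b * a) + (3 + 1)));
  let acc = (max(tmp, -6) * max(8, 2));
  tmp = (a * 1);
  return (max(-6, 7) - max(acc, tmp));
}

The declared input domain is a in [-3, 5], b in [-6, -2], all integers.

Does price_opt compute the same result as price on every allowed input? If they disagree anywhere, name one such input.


Evaluate both at a=1, b=-6.
price: tmp = -1; acc = -8; tmp = -1; return 8
price_opt: tmp = -1; acc = -8; tmp = 1; return 6
8 and 6 differ, so these are not the same function on this domain.
verdict: not equivalent; witness: a=1, b=-6


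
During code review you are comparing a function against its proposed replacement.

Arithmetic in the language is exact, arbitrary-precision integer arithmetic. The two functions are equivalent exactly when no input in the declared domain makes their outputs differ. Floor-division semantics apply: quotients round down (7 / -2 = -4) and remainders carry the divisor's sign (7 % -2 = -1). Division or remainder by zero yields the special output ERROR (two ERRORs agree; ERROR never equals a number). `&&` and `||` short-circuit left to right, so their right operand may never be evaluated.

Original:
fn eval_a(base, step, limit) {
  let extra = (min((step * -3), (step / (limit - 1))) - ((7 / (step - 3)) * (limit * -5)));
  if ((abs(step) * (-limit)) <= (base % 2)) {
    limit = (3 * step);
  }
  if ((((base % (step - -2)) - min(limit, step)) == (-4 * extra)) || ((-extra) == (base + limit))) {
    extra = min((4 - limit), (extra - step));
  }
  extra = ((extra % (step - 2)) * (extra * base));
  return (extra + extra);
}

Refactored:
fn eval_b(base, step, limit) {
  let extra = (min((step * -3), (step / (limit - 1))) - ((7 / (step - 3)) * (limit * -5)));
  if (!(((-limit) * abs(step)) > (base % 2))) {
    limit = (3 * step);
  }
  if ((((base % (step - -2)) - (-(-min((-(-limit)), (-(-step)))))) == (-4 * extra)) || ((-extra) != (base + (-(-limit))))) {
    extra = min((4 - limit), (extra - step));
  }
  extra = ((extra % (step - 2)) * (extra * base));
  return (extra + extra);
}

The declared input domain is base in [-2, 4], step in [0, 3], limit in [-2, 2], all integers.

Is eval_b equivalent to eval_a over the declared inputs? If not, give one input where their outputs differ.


Not equivalent: base=-2, step=0, limit=-1 separates them (60 vs 0).
eval_a: extra becomes 15; next ((abs(step) * (-limit)) <= (base % 2)) evaluates to true; next limit becomes 0; next ((((base % (step - -2)) - min(limit, step)) == (-4 * extra)) || ((-extra) == (base + limit))) evaluates to false; next extra becomes 30; next final value 60
eval_b: extra becomes 15; next (!(((-limit) * abs(step)) > (base % 2))) evaluates to true; next limit becomes 0; next ((((base % (step - -2)) - (-(-min((-(-limit)), (-(-step)))))) == (-4 * extra)) || ((-extra) != (base + (-(-limit))))) evaluates to true; next extra becomes 4; next extra becomes 0; next final value 0
verdict: not equivalent; witness: base=-2, step=0, limit=-1


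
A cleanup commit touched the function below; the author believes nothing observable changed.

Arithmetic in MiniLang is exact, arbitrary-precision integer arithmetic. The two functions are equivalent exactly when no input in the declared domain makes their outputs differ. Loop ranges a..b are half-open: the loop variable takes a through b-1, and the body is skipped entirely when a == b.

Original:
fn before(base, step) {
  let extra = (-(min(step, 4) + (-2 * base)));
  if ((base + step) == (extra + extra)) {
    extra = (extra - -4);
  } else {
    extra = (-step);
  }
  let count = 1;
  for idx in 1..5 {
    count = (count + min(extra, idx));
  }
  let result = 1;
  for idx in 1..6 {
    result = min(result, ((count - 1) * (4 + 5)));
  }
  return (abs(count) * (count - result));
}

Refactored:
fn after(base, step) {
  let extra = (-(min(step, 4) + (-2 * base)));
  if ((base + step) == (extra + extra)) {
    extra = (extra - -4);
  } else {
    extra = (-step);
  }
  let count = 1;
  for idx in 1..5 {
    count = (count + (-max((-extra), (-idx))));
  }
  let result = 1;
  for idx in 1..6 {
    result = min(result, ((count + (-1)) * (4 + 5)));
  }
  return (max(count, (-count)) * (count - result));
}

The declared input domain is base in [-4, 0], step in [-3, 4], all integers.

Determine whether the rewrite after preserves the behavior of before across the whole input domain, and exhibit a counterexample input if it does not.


Changes here: arithmetic usage differs; also min/max/abs usage differs; the full 40-point sweep finds no disagreement.
verdict: equivalent


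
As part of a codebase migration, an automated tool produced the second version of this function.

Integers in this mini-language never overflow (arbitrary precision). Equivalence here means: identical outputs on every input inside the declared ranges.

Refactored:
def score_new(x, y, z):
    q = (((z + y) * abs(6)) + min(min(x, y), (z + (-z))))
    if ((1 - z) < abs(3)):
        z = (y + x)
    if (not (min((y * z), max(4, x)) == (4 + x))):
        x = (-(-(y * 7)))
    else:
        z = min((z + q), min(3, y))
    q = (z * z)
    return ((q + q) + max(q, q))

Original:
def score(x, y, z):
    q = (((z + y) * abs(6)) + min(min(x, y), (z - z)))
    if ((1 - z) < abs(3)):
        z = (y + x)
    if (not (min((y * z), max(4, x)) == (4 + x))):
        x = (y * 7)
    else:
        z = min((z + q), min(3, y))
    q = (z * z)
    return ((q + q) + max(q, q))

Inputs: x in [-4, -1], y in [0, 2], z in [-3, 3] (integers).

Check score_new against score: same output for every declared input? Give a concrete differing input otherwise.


Although arithmetic usage differs, 84/84 inputs agree.
verdict: equivalent


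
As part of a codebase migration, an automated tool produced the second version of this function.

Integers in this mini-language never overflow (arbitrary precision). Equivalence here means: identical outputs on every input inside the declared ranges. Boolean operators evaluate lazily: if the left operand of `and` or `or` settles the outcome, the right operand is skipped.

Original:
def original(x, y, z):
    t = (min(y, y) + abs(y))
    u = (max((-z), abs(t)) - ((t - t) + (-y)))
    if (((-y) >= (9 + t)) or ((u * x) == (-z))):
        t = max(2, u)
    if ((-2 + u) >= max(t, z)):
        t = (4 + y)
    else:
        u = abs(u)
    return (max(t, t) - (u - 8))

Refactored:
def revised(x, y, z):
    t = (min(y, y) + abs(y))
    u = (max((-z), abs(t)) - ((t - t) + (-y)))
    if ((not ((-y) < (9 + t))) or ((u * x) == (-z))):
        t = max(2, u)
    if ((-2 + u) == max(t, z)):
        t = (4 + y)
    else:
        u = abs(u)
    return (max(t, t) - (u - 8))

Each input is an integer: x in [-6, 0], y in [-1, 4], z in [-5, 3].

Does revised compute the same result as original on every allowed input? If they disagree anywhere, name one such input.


Consider the input x=-6, y=-1, z=-5.
original: t := 0 | u := 4 | (((-y) >= (9 + t)) or ((u * x) == (-z))): false | ((-2 + u) >= max(t, z)): true | t := 3 | result 7
revised: t := 0 | u := 4 | ((not ((-y) < (9 + t))) or ((u * x) == (-z))): false | ((-2 + u) == max(t, z)): false | u := 4 | result 4
7 vs 4 — the two versions disagree here.
verdict: not equivalent; witness: x=-6, y=-1, z=-5


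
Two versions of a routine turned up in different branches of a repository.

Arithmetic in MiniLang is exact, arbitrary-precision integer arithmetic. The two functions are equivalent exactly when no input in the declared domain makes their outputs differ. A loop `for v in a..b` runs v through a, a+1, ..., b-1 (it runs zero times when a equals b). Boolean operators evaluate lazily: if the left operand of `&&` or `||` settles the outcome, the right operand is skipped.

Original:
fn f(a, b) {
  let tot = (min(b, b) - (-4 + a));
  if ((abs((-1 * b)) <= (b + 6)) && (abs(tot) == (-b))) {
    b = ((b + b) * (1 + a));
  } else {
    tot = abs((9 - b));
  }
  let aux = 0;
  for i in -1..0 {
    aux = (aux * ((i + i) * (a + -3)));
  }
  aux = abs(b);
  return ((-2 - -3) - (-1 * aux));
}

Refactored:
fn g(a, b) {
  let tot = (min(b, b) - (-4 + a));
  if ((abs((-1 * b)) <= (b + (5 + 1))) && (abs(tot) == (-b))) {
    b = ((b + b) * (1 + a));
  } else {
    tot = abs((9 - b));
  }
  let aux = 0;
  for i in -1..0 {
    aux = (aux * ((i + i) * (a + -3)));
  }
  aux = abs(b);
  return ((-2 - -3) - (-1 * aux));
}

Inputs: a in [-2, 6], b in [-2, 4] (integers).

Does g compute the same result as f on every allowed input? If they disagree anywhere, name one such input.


This is a faithful refactor — arithmetic usage differs, plus constant usage differs, but the computed results match everywhere.
Spot check at a=3, b=4 — f: tot = 5; ((abs((-1 * b)) <= (b + 6)) && (abs(tot) == (-b))) -> false; tot = 5; aux = 0; [i=-1]; aux = 0; aux = 4; return 5. g: tot = 5; ((abs((-1 * b)) <= (b + (5 + 1))) && (abs(tot) == (-b))) -> false; tot = 5; aux = 0; [i=-1]; aux = 0; aux = 4; return 5. Both give 5.
Every one of the 63 inputs gives matching results.
verdict: equivalent


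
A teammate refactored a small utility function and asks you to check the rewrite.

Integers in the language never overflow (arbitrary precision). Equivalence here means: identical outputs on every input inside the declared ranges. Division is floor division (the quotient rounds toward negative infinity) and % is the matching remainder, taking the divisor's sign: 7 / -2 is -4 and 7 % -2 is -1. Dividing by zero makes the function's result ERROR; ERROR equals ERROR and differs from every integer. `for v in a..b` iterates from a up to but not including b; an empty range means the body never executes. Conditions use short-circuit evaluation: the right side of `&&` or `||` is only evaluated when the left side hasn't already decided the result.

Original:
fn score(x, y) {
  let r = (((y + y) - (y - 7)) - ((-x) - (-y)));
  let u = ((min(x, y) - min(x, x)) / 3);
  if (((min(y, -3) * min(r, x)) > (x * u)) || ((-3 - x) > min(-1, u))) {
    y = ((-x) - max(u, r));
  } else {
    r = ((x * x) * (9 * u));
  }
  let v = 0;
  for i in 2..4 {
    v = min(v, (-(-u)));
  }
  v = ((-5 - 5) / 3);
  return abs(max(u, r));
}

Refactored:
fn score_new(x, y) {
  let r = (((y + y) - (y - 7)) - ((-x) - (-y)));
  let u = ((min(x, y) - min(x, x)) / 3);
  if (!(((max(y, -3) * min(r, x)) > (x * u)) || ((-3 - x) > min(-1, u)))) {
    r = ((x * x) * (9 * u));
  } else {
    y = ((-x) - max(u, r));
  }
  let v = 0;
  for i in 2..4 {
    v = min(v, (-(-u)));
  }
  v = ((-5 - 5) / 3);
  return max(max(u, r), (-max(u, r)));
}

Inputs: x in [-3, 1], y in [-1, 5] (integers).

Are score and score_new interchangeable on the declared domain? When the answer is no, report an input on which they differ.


Consider the input x=-2, y=0.
score: r := 5 | u := 0 | (((min(y, -3) * min(r, x)) > (x * u)) || ((-3 - x) > min(-1, u))): true | y := -3 | v := 0 | iter i=2: | v := 0 | iter i=3: | v := 0 | v := -4 | result 5
score_new: r := 5 | u := 0 | (!(((max(y, -3) * min(r, x)) > (x * u)) || ((-3 - x) > min(-1, u)))): true | r := 0 | v := 0 | iter i=2: | v := 0 | iter i=3: | v := 0 | v := -4 | result 0
5 and 0 differ, so these are not the same function on this domain.
verdict: not equivalent; witness: x=-2, y=0


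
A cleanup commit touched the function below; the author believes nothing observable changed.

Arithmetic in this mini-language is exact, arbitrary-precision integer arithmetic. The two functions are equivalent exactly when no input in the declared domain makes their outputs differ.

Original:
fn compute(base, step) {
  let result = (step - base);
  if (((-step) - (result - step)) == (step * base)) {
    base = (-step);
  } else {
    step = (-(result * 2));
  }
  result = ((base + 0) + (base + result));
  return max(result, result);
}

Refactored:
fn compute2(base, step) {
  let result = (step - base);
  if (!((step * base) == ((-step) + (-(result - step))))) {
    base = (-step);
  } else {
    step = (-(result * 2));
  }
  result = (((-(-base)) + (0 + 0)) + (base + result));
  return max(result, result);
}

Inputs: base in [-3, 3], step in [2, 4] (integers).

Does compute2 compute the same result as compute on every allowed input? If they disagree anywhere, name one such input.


Not equivalent: base=-3, step=2 separates them (-1 vs 1).
compute: result = 5; (((-step) - (result - step)) == (step * base)) -> false; step = -10; result = -1; return -1
compute2: result = 5; (!((step * base) == ((-step) + (-(result - step))))) -> true; base = -2; result = 1; return 1
verdict: not equivalent; witness: base=-3, step=2


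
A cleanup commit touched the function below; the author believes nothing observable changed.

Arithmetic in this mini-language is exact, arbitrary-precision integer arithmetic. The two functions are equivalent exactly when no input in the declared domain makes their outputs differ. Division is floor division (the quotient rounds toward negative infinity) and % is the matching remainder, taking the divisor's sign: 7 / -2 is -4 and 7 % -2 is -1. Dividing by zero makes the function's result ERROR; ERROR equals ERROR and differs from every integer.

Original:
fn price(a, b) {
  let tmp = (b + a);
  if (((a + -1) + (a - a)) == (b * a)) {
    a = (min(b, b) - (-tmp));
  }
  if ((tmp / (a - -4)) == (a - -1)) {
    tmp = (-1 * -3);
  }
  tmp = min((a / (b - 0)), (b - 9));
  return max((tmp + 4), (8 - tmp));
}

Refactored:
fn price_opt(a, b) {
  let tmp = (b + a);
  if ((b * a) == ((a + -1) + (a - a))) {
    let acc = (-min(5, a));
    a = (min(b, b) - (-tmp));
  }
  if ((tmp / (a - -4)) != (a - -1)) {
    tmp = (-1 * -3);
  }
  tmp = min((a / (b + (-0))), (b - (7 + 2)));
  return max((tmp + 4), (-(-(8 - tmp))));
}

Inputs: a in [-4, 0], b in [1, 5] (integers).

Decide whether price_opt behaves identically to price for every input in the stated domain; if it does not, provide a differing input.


The one real change (`((tmp / (a - -4)) == (a - -1))` became `((tmp / (a - -4)) != (a - -1))`) has no effect anywhere in the declared ranges.
One worked example (a=-3, b=1) — price: tmp := -2 | (((a + -1) + (a - a)) == (b * a)): false | ((tmp / (a - -4)) == (a - -1)): true | tmp := 3 | tmp := -8 | result 16; price_opt: tmp := -2 | ((b * a) == ((a + -1) + (a - a))): false | ((tmp / (a - -4)) != (a - -1)): false | tmp := -8 | result 16; agreement on 16.
Sweeping the whole domain (25 inputs) finds no disagreement.
verdict: equivalent


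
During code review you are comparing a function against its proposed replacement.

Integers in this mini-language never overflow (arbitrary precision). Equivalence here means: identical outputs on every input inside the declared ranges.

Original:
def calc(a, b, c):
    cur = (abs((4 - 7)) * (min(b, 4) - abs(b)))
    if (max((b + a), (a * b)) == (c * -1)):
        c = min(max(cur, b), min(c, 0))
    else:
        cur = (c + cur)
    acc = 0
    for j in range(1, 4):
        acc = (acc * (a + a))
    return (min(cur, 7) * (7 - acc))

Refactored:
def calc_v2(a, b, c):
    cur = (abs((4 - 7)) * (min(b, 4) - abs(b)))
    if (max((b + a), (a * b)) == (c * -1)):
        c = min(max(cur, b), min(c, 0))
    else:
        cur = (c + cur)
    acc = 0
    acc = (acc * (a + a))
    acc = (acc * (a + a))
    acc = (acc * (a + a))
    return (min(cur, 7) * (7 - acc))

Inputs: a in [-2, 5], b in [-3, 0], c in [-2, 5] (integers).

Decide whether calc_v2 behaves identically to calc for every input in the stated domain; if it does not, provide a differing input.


Side by side, the visible changes include: loop structure differs; statement counts differ; arithmetic usage differs; local variable names differ.
Tracing a=2, b=-3, c=0: calc: cur becomes -18; next (max((b + a), (a * b)) == (c * -1)) evaluates to false; next cur becomes -18; next acc becomes 0; next at j=1:; next acc becomes 0; next at j=2:; next acc becomes 0; next at j=3:; next acc becomes 0; next final value -126 | calc_v2: cur becomes -18; next (max((b + a), (a * b)) == (c * -1)) evaluates to false; next cur becomes -18; next acc becomes 0; next acc becomes 0; next acc becomes 0; next acc becomes 0; next final value -126 — matching result -126.
Sweeping the whole domain (256 inputs) finds no disagreement.
verdict: equivalent


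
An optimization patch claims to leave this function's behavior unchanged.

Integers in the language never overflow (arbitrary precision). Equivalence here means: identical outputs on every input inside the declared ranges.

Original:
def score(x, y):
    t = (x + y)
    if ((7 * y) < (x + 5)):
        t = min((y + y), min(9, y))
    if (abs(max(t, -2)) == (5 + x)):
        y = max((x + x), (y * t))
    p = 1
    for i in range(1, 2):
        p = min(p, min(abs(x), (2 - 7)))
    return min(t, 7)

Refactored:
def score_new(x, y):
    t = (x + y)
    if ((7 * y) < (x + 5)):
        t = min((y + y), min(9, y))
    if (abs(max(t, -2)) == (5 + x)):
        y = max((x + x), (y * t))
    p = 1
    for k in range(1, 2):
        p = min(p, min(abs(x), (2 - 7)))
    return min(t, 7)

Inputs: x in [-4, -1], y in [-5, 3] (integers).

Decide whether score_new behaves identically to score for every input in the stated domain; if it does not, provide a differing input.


Behavior is preserved: although local variable names differ, the outputs never diverge.
As a probe, take x=-1, y=-5: score runs t=-6, then ((7 * y) < (x + 5)) is true, then t=-10, then (abs(max(t, -2)) == (5 + x)) is false, then p=1, then (i=1), then p=-5, then returns -10; score_new runs t=-6, then ((7 * y) < (x + 5)) is true, then t=-10, then (abs(max(t, -2)) == (5 + x)) is false, then p=1, then (k=1), then p=-5, then returns -10; both end at -10.
Sweeping the whole domain (36 inputs) finds no disagreement.
verdict: equivalent


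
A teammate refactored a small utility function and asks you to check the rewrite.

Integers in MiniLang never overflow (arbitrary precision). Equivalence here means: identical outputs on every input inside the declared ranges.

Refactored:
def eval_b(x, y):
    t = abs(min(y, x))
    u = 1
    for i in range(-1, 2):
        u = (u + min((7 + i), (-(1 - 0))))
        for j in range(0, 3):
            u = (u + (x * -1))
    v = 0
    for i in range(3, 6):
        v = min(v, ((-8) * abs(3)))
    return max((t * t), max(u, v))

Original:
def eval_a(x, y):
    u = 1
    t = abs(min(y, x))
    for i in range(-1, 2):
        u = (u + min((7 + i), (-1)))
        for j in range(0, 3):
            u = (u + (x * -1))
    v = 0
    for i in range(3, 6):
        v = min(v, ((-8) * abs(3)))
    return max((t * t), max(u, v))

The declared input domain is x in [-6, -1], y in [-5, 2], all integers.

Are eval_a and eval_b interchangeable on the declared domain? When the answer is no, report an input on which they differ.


Equivalent — the differences include arithmetic usage differs, plus constant usage differs, yet no declared input distinguishes the two.
One worked example (x=-5, y=-4) — eval_a: u := 1 | t := 5 | iter i=-1: | u := 0 | iter j=0: | u := 5 | iter j=1: | u := 10 | iter j=2: | u := 15 | iter i=0: | u := 14 | iter j=0: | u := 19 | iter j=1: | u := 24 | iter j=2: | u := 29 | iter i=1: | u := 28 | iter j=0: | u := 33 | iter j=1: | u := 38 | iter j=2: | u := 43 | v := 0 | iter i=3: | v := -24 | iter i=4: | v := -24 | iter i=5: | v := -24 | result 43; eval_b: t := 5 | u := 1 | iter i=-1: | u := 0 | iter j=0: | u := 5 | iter j=1: | u := 10 | iter j=2: | u := 15 | iter i=0: | u := 14 | iter j=0: | u := 19 | iter j=1: | u := 24 | iter j=2: | u := 29 | iter i=1: | u := 28 | iter j=0: | u := 33 | iter j=1: | u := 38 | iter j=2: | u := 43 | v := 0 | iter i=3: | v := -24 | iter i=4: | v := -24 | iter i=5: | v := -24 | result 43; agreement on 43.
Every one of the 48 inputs gives matching results.
verdict: equivalent


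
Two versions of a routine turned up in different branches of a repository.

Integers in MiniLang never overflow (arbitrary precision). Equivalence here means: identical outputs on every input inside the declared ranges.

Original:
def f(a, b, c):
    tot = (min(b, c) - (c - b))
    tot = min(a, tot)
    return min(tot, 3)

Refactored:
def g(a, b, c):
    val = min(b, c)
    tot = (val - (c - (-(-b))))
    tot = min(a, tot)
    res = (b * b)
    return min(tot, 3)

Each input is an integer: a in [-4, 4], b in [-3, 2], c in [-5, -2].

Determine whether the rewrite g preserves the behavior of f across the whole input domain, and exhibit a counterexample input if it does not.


Behavior is preserved: although statement counts differ, local variable names differ, arithmetic usage differs, the outputs never diverge.
As a probe, take a=2, b=1, c=-3: f runs tot = 1; tot = 1; return 1; g runs val = -3; tot = 1; tot = 1; res = 1; return 1; both end at 1.
Across all 216 domain points the two functions coincide.
verdict: equivalent


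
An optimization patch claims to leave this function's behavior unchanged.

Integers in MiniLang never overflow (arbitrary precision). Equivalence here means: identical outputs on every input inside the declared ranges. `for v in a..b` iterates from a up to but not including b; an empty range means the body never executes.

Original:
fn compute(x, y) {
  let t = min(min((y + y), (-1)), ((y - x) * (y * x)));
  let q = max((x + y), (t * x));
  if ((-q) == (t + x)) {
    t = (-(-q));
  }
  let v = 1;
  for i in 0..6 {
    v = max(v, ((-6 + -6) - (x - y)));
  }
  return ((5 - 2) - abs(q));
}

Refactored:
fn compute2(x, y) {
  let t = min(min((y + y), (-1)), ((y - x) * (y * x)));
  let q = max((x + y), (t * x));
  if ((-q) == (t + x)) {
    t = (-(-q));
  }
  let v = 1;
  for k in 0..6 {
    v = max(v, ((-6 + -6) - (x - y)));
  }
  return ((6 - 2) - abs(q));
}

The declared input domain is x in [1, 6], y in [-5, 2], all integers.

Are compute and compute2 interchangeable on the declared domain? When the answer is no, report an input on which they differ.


Input x=1, y=-5: -1 from compute versus 0 from compute2.
verdict: not equivalent; witness: x=1, y=-5


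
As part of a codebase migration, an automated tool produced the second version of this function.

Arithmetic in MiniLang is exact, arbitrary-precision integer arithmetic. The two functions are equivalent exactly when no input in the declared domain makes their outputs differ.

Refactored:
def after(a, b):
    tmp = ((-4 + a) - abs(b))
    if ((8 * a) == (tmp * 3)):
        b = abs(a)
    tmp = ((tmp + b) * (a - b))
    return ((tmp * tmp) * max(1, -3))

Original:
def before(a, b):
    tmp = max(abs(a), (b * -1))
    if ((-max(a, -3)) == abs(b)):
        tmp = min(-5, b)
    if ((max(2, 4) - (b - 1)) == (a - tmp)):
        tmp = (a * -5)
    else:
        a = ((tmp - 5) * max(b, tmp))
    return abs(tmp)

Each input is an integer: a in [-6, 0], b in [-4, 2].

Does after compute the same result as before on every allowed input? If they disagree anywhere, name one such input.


There is a counterexample at a=-6, b=-4: 6 on one side, 1296 on the other.
before: tmp=6, then ((-max(a, -3)) == abs(b)) is false, then ((max(2, 4) - (b - 1)) == (a - tmp)) is false, then a=6, then returns 6
after: tmp=-14, then ((8 * a) == (tmp * 3)) is false, then tmp=36, then returns 1296
verdict: not equivalent; witness: a=-6, b=-4


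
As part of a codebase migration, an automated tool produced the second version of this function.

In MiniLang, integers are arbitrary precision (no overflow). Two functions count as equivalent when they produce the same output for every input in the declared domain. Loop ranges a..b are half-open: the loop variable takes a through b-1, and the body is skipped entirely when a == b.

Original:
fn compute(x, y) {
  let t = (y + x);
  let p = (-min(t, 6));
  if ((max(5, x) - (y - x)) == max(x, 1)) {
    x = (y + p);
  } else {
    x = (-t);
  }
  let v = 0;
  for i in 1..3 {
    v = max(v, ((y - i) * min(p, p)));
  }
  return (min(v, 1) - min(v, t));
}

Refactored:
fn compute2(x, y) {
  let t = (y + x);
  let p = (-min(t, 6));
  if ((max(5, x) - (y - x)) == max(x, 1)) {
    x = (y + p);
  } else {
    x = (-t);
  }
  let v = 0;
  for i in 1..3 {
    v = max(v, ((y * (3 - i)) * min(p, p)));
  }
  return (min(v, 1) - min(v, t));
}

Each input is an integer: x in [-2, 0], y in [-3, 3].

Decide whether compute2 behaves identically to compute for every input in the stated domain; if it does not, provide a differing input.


Run the pair on x=-2, y=1.
compute: t becomes -1; next p becomes 1; next ((max(5, x) - (y - x)) == max(x, 1)) evaluates to false; next x becomes 1; next v becomes 0; next at i=1:; next v becomes 0; next at i=2:; next v becomes 0; next final value 1
compute2: t becomes -1; next p becomes 1; next ((max(5, x) - (y - x)) == max(x, 1)) evaluates to false; next x becomes 1; next v becomes 0; next at i=1:; next v becomes 2; next at i=2:; next v becomes 2; next final value 2
1 and 2 differ, so these are not the same function on this domain.
verdict: not equivalent; witness: x=-2, y=1


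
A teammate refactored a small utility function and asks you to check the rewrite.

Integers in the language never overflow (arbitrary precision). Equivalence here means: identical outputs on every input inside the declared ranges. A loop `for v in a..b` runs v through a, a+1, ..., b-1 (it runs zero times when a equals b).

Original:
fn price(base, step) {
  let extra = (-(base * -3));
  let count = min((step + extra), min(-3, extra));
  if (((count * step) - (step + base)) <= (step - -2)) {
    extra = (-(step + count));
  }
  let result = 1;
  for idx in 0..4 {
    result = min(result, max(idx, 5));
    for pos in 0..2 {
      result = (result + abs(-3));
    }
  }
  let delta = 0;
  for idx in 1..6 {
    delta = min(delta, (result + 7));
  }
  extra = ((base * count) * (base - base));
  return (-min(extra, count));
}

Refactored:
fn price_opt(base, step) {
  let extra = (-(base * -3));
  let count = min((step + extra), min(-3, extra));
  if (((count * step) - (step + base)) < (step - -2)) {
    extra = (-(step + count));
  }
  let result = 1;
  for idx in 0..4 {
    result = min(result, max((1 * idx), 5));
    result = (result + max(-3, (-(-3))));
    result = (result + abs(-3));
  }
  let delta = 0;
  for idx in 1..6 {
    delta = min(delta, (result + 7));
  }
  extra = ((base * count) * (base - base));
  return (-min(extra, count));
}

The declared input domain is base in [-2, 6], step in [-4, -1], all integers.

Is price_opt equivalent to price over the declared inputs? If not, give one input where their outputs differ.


Although `(((count * step) - (step + base)) <= (step - -2))` became `(((count * step) - (step + base)) < (step - -2))`, no input in the stated domain can expose it; all 36 inputs agree.
verdict: equivalent


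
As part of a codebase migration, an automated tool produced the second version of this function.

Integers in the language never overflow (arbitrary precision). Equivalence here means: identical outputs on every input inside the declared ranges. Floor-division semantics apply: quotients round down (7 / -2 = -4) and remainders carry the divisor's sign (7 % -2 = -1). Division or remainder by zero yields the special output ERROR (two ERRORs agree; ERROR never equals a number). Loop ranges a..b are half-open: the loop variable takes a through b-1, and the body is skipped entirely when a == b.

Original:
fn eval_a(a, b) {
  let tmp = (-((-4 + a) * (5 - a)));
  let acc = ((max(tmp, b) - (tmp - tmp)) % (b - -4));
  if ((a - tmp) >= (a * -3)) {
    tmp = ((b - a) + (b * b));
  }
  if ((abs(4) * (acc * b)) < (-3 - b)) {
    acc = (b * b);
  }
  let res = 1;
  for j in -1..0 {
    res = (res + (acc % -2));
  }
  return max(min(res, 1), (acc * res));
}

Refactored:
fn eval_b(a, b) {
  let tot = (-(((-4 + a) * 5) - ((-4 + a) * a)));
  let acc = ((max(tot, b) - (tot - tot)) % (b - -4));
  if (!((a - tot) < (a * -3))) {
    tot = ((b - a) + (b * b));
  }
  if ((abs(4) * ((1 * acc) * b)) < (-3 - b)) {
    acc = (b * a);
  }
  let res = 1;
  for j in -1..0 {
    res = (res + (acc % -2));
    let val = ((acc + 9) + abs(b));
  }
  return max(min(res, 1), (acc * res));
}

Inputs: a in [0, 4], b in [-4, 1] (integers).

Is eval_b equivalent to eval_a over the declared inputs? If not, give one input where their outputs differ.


Not equivalent: a=0, b=-1 separates them (0 vs 1).
eval_a: tmp=20, then acc=2, then ((a - tmp) >= (a * -3)) is false, then ((abs(4) * (acc * b)) < (-3 - b)) is true, then acc=1, then res=1, then (j=-1), then res=0, then returns 0
eval_b: tot=20, then acc=2, then (!((a - tot) < (a * -3))) is false, then ((abs(4) * ((1 * acc) * b)) < (-3 - b)) is true, then acc=0, then res=1, then (j=-1), then res=1, then val=10, then returns 1
verdict: not equivalent; witness: a=0, b=-1


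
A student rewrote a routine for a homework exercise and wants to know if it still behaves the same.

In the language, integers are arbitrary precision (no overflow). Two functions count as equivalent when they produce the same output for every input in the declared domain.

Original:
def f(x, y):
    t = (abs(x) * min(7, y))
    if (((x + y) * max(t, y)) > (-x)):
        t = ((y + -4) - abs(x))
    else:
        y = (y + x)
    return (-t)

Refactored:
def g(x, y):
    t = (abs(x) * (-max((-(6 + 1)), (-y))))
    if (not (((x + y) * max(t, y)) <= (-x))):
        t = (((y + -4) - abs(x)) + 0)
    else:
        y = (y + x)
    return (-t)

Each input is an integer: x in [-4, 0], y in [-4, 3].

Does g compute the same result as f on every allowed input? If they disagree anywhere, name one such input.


Comparing the listings, the differences include: boolean connective usage differs; constant usage differs; comparison usage differs; arithmetic usage differs; min/max/abs usage differs.
Tracing x=-2, y=-2: f: t becomes -4; next (((x + y) * max(t, y)) > (-x)) evaluates to true; next t becomes -8; next final value 8 | g: t becomes -4; next (not (((x + y) * max(t, y)) <= (-x))) evaluates to true; next t becomes -8; next final value 8 — matching result 8.
An exhaustive pass over the 40 declared inputs shows identical outputs.
verdict: equivalent


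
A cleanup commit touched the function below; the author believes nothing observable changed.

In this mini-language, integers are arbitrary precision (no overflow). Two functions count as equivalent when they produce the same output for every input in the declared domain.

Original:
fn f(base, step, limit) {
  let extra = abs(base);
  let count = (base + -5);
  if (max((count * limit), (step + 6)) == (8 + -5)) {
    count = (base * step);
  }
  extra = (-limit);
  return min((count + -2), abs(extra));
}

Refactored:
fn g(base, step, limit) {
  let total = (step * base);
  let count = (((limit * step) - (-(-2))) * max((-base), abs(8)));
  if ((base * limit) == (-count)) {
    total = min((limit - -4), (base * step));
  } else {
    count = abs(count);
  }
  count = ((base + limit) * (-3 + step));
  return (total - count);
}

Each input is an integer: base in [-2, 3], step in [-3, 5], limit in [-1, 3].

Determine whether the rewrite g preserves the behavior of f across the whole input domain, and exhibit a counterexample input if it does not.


Take base=-2, step=-3, limit=-1.
f: extra becomes 2; next count becomes -7; next (max((count * limit), (step + 6)) == (8 + -5)) evaluates to false; next extra becomes 1; next final value -9
g: total becomes 6; next count becomes 8; next ((base * limit) == (-count)) evaluates to false; next count becomes 8; next count becomes 18; next final value -12
-9 against -12: the behavior changed.
verdict: not equivalent; witness: base=-2, step=-3, limit=-1


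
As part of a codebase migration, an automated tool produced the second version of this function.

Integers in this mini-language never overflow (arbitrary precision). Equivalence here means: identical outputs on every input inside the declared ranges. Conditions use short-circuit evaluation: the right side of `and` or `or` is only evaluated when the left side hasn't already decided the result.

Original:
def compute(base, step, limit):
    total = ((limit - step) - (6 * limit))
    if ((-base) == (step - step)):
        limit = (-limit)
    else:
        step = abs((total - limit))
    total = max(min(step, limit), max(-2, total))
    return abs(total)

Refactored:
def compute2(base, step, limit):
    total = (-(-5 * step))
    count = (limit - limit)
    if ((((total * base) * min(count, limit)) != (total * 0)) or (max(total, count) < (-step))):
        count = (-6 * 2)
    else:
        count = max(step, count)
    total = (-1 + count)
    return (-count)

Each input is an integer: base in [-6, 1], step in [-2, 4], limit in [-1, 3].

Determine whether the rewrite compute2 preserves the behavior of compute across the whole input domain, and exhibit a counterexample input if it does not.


The rewrite breaks on base=-6, step=-2, limit=-1, where the results are 7 and 12.
compute: total = 7; ((-base) == (step - step)) -> false; step = 8; total = 7; return 7
compute2: total = -10; count = 0; ((((total * base) * min(count, limit)) != (total * 0)) or (max(total, count) < (-step))) -> true; count = -12; total = -13; return 12
verdict: not equivalent; witness: base=-6, step=-2, limit=-1


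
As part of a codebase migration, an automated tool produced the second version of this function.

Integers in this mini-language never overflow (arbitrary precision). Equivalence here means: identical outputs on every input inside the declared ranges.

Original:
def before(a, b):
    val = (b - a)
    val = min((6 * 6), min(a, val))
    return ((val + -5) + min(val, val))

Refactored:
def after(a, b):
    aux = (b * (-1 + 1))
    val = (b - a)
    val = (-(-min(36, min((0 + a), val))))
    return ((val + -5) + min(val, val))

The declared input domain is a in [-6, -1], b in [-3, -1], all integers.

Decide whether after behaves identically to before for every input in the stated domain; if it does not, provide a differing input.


Behavior is preserved: although arithmetic usage differs, and local variable names differ, and statement counts differ, and constant usage differs, the outputs never diverge.
As a probe, take a=-6, b=-3: before runs val = 3; val = -6; return -17; after runs aux = 0; val = 3; val = -6; return -17; both end at -17.
Checked all 18 inputs in the declared domain: the outputs agree on every one.
verdict: equivalent


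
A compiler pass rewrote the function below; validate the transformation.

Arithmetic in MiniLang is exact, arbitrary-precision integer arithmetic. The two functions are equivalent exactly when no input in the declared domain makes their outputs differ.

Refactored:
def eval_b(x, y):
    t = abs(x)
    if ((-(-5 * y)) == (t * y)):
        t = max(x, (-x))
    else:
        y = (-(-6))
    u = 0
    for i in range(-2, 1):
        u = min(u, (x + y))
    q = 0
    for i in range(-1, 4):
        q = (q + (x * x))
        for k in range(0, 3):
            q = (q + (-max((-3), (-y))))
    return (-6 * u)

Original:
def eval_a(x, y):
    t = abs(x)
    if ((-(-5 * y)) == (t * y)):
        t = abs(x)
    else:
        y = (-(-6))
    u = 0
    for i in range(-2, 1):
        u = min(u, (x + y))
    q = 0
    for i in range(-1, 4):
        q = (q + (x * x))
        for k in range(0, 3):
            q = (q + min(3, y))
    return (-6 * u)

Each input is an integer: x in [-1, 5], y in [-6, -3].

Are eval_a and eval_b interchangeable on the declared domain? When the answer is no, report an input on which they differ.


The two are interchangeable: min/max/abs usage differs, and every declared input agrees.
Spot check at x=-1, y=-6 — eval_a: t=1, then ((-(-5 * y)) == (t * y)) is false, then y=6, then u=0, then (i=-2), then u=0, then (i=-1), then u=0, then (i=0), then u=0, then q=0, then (i=-1), then q=1, then (k=0), then q=4, then (k=1), then q=7, then (k=2), then q=10, then (i=0), then q=11, then (k=0), then q=14, then (k=1), then q=17, then (k=2), then q=20, then (i=1), then q=21, then (k=0), then q=24, then (k=1), then q=27, then (k=2), then q=30, then (i=2), then q=31, then (k=0), then q=34, then (k=1), then q=37, then (k=2), then q=40, then (i=3), then q=41, then (k=0), then q=44, then (k=1), then q=47, then (k=2), then q=50, then returns 0. eval_b: t=1, then ((-(-5 * y)) == (t * y)) is false, then y=6, then u=0, then (i=-2), then u=0, then (i=-1), then u=0, then (i=0), then u=0, then q=0, then (i=-1), then q=1, then (k=0), then q=4, then (k=1), then q=7, then (k=2), then q=10, then (i=0), then q=11, then (k=0), then q=14, then (k=1), then q=17, then (k=2), then q=20, then (i=1), then q=21, then (k=0), then q=24, then (k=1), then q=27, then (k=2), then q=30, then (i=2), then q=31, then (k=0), then q=34, then (k=1), then q=37, then (k=2), then q=40, then (i=3), then q=41, then (k=0), then q=44, then (k=1), then q=47, then (k=2), then q=50, then returns 0. Both give 0.
An exhaustive pass over the 28 declared inputs shows identical outputs.
verdict: equivalent


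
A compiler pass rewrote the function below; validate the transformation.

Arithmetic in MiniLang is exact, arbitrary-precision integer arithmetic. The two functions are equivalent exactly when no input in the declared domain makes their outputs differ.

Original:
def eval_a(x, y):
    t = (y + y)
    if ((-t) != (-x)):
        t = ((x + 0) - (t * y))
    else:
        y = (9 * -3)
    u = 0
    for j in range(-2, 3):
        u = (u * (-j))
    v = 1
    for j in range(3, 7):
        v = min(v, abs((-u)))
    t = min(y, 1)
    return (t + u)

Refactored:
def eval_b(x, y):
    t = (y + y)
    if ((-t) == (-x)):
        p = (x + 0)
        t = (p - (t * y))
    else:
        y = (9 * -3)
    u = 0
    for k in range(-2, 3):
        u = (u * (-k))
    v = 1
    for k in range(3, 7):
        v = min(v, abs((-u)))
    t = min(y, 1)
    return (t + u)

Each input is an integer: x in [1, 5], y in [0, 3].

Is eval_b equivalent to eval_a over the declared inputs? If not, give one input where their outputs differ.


x=1, y=0 yields 0 from eval_a but -27 from eval_b.
verdict: not equivalent; witness: x=1, y=0


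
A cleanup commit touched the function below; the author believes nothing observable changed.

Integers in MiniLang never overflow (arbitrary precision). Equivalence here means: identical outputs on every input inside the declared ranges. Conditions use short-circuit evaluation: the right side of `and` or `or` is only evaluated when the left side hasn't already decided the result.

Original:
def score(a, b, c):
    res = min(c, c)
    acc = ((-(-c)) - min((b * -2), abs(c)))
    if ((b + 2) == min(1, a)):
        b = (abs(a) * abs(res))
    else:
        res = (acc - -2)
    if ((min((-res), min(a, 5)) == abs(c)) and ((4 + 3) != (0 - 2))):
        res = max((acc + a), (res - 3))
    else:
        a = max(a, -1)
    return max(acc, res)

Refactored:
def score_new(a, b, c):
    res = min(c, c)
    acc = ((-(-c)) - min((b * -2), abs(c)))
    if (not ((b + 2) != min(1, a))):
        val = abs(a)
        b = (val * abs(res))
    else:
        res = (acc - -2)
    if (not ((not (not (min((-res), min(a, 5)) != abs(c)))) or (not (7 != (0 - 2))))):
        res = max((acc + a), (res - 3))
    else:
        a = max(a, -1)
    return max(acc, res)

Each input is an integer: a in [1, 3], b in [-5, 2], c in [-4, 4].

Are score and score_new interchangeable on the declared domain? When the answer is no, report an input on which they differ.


Equivalent — the differences include comparison usage differs; also statement counts differ; also local variable names differ; also constant usage differs; also arithmetic usage differs; also boolean connective usage differs, yet no declared input distinguishes the two.
As a probe, take a=3, b=-5, c=-2: score runs res becomes -2; next acc becomes -4; next ((b + 2) == min(1, a)) evaluates to false; next res becomes -2; next ((min((-res), min(a, 5)) == abs(c)) and ((4 + 3) != (0 - 2))) evaluates to true; next res becomes -1; next final value -1; score_new runs res becomes -2; next acc becomes -4; next (not ((b + 2) != min(1, a))) evaluates to false; next res becomes -2; next (not ((not (not (min((-res), min(a, 5)) != abs(c)))) or (not (7 != (0 - 2))))) evaluates to true; next res becomes -1; next final value -1; both end at -1.
Sweeping the whole domain (216 inputs) finds no disagreement.
verdict: equivalent
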